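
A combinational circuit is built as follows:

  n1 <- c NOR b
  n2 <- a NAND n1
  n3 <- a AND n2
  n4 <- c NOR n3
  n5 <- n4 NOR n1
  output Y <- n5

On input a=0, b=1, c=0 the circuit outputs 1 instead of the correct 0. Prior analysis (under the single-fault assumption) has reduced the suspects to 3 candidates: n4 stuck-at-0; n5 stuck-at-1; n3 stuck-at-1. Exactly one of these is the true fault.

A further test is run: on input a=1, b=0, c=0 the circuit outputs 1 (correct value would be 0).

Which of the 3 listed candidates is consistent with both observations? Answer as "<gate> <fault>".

Evaluate each candidate on input a=1, b=0, c=0:
  n4 stuck-at-0: n1=1, n2=0, n3=0, n4=0 [stuck-at-0], n5=0 → 0 — eliminated
  n5 stuck-at-1: n1=1, n2=0, n3=0, n4=1, n5=1 [stuck-at-1] → 1 — matches
  n3 stuck-at-1: n1=1, n2=0, n3=1 [stuck-at-1], n4=0, n5=0 → 0 — eliminated
Only n5 stuck-at-1 reproduces the observed 1.

n5 stuck-at-1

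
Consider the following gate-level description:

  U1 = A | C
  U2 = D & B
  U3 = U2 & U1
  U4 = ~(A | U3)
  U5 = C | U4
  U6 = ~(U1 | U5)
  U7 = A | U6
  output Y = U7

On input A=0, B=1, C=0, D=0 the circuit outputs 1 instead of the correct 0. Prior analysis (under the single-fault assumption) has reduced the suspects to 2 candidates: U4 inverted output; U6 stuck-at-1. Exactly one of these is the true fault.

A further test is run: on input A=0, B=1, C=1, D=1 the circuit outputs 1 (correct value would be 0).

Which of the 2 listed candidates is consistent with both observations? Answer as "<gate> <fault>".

U6 stuck-at-1

Evaluate each candidate on input A=0, B=1, C=1, D=1:
  U4 inverted output: U1=1, U2=1, U3=1, U4=1 [inverted output], U5=1, U6=0, U7=0 → 0 — eliminated
  U6 stuck-at-1: U1=1, U2=1, U3=1, U4=0, U5=1, U6=1 [stuck-at-1], U7=1 → 1 — matches
Only U6 stuck-at-1 reproduces the observed 1.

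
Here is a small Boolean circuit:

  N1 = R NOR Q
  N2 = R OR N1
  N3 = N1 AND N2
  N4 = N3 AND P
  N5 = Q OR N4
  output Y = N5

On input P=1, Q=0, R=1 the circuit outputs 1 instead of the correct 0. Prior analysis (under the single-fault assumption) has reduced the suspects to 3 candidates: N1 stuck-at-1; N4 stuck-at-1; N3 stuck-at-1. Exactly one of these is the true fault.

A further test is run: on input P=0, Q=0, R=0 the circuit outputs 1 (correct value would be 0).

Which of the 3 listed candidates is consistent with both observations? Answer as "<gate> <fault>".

Evaluate each candidate on input P=0, Q=0, R=0:
  N1 stuck-at-1: N1=1 [stuck-at-1], N2=1, N3=1, N4=0, N5=0 → 0 — eliminated
  N4 stuck-at-1: N1=1, N2=1, N3=1, N4=1 [stuck-at-1], N5=1 → 1 — matches
  N3 stuck-at-1: N1=1, N2=1, N3=1 [stuck-at-1], N4=0, N5=0 → 0 — eliminated
Only N4 stuck-at-1 reproduces the observed 1.

N4 stuck-at-1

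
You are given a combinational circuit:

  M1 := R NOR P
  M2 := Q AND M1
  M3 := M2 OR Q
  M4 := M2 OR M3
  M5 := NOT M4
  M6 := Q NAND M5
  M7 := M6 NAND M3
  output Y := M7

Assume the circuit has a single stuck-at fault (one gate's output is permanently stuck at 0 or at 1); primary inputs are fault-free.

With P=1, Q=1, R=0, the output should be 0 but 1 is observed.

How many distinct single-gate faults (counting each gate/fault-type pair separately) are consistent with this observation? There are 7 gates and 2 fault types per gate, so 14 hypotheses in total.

Fault-free: M1=0, M2=0, M3=1, M4=1, M5=0, M6=1, M7=0 → 0. Observed 1.
  M1 stuck-at-0: output 0 ✗
  M1 stuck-at-1: output 0 ✗
  M2 stuck-at-0: output 0 ✗
  M2 stuck-at-1: output 0 ✗
  M3 stuck-at-0: output 1 ✓
  M3 stuck-at-1: output 0 ✗
  M4 stuck-at-0: output 1 ✓
  M4 stuck-at-1: output 0 ✗
  M5 stuck-at-0: output 0 ✗
  M5 stuck-at-1: output 1 ✓
  M6 stuck-at-0: output 1 ✓
  M6 stuck-at-1: output 0 ✗
  M7 stuck-at-0: output 0 ✗
  M7 stuck-at-1: output 1 ✓
Consistent faults: {M3 stuck-at-0, M4 stuck-at-0, M5 stuck-at-1, M6 stuck-at-0, M7 stuck-at-1} — 5 in all.

5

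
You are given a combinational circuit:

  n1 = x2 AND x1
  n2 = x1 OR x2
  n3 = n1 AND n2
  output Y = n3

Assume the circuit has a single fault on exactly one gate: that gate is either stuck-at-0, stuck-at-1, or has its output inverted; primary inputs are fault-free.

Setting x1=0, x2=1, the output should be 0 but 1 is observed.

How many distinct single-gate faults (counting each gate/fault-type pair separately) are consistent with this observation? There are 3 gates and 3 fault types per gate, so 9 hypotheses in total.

Fault-free: n1=0, n2=1, n3=0 → 0. Observed 1.
  n1 stuck-at-0: output 0 ✗
  n1 stuck-at-1: output 1 ✓
  n1 inverted output: output 1 ✓
  n2 stuck-at-0: output 0 ✗
  n2 stuck-at-1: output 0 ✗
  n2 inverted output: output 0 ✗
  n3 stuck-at-0: output 0 ✗
  n3 stuck-at-1: output 1 ✓
  n3 inverted output: output 1 ✓
Consistent faults: {n1 stuck-at-1, n1 inverted output, n3 stuck-at-1, n3 inverted output} — 4 in all.

4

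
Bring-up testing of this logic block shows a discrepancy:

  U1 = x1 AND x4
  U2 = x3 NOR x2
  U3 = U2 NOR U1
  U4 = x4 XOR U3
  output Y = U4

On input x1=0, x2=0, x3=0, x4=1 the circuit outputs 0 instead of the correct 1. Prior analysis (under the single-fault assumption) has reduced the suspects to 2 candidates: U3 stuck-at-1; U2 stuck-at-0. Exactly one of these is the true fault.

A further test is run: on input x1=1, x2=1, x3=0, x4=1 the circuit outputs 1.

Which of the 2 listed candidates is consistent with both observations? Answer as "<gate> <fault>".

Evaluate each candidate on input x1=1, x2=1, x3=0, x4=1:
  U3 stuck-at-1: U1=1, U2=0, U3=1 [stuck-at-1], U4=0 → 0 — eliminated
  U2 stuck-at-0: U1=1, U2=0 [stuck-at-0], U3=0, U4=1 → 1 — matches
Only U2 stuck-at-0 reproduces the observed 1.

U2 stuck-at-0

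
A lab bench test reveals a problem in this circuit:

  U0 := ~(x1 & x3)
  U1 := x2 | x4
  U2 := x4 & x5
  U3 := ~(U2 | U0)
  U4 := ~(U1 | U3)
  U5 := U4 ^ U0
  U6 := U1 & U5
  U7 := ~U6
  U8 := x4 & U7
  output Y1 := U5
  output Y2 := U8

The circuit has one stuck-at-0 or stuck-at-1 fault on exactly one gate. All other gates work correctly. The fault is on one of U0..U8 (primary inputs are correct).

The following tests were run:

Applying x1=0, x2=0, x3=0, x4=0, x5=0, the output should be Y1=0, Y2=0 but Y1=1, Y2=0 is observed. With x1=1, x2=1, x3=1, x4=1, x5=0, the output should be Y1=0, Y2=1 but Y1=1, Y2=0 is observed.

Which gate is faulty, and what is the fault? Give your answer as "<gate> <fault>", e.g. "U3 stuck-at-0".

U5 stuck-at-1

Fault-free values for test 1 (x1=0, x2=0, x3=0, x4=0, x5=0): U0=1, U1=0, U2=0, U3=0, U4=1, U5=0, U6=0, U7=1, U8=0, giving Y1=0, Y2=0. Observed Y1=1, Y2=0.
Test 1: faults giving observed Y1=1, Y2=0 are {U1 stuck-at-1, U3 stuck-at-1, U4 stuck-at-0, U5 stuck-at-1}.
Test 2 (x1=1, x2=1, x3=1, x4=1, x5=0): fault-free U0=0, U1=1, U2=0, U3=1, U4=0, U5=0, U6=0, U7=1, U8=1 → Y1=0, Y2=1; observed Y1=1, Y2=0. Eliminates U1 stuck-at-1, U3 stuck-at-1, U4 stuck-at-0.
Only U5 stuck-at-1 is consistent with every test.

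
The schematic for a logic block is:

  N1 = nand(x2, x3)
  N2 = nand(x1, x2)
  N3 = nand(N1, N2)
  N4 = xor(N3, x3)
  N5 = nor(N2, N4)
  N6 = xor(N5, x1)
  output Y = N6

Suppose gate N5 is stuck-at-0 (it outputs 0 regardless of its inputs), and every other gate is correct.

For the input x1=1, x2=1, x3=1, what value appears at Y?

1

Propagate with N5 forced: N1=0, N2=0, N3=1, N4=0, N5=0 [stuck-at-0], N6=1.
So Y = 1. (Without the fault it would be 0.)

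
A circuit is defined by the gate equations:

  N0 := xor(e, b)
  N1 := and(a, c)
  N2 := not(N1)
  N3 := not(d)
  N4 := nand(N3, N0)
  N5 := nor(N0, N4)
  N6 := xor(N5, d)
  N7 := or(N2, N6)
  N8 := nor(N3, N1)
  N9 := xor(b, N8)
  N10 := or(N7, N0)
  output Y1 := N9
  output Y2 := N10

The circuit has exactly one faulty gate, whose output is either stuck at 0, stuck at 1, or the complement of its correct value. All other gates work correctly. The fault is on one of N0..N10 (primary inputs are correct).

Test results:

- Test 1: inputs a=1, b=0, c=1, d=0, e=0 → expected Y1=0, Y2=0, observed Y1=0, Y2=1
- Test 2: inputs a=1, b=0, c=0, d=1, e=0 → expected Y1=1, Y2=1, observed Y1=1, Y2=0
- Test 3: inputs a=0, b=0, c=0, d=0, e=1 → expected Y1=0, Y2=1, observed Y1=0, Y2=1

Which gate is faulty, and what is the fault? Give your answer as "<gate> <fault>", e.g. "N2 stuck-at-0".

Fault-free values for test 1 (a=1, b=0, c=1, d=0, e=0): N0=0, N1=1, N2=0, N3=1, N4=1, N5=0, N6=0, N7=0, N8=0, N9=0, N10=0, giving Y1=0, Y2=0. Observed Y1=0, Y2=1.
Test 1: faults giving observed Y1=0, Y2=1 are {N0 stuck-at-1, N0 inverted output, N1 stuck-at-0, N1 inverted output, N2 stuck-at-1, N2 inverted output, N4 stuck-at-0, N4 inverted output, N5 stuck-at-1, N5 inverted output, N6 stuck-at-1, N6 inverted output, N7 stuck-at-1, N7 inverted output, N10 stuck-at-1, N10 inverted output}.
Test 2 (a=1, b=0, c=0, d=1, e=0): fault-free N0=0, N1=0, N2=1, N3=0, N4=1, N5=0, N6=1, N7=1, N8=1, N9=1, N10=1 → Y1=1, Y2=1; observed Y1=1, Y2=0. Eliminates N0 stuck-at-1, N0 inverted output, N1 stuck-at-0, N1 inverted output, N2 stuck-at-1, N2 inverted output, N4 stuck-at-0, N4 inverted output, N5 stuck-at-1, N5 inverted output, N6 stuck-at-1, N6 inverted output, N7 stuck-at-1, N10 stuck-at-1.
Test 3 (a=0, b=0, c=0, d=0, e=1): fault-free N0=1, N1=0, N2=1, N3=1, N4=0, N5=0, N6=0, N7=1, N8=0, N9=0, N10=1 → Y1=0, Y2=1; observed Y1=0, Y2=1. Eliminates N10 inverted output.
Only N7 inverted output is consistent with every test.

N7 inverted output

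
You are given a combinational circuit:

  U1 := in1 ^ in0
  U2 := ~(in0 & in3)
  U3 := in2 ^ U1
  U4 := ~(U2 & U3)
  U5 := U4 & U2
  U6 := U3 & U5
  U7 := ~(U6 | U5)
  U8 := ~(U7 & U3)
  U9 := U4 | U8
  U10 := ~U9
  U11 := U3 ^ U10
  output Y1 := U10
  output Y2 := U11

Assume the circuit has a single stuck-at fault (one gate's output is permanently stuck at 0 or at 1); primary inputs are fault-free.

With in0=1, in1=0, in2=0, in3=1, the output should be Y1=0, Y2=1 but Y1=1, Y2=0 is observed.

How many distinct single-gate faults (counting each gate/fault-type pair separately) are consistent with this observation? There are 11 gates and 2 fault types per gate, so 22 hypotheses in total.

Fault-free: U1=1, U2=0, U3=1, U4=1, U5=0, U6=0, U7=1, U8=0, U9=1, U10=0, U11=1 → Y1=0, Y2=1. Observed Y1=1, Y2=0.
  U1: none of the 2 fault types match ✗
  U2: stuck-at-1 ✓; others ✗
  U3: none of the 2 fault types match ✗
  U4: stuck-at-0 ✓; others ✗
  U5: none of the 2 fault types match ✗
  U6: none of the 2 fault types match ✗
  U7: none of the 2 fault types match ✗
  U8: none of the 2 fault types match ✗
  U9: stuck-at-0 ✓; others ✗
  U10: stuck-at-1 ✓; others ✗
  U11: none of the 2 fault types match ✗
Consistent faults: {U2 stuck-at-1, U4 stuck-at-0, U9 stuck-at-0, U10 stuck-at-1} — 4 in all.

4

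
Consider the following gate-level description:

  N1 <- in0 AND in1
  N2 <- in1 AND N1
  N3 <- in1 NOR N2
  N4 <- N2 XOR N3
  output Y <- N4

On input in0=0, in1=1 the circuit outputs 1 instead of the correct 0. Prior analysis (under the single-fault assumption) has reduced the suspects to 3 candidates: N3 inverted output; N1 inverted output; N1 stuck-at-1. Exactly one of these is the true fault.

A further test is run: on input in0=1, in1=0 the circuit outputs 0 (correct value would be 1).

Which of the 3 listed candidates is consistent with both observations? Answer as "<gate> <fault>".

Evaluate each candidate on input in0=1, in1=0:
  N3 inverted output: N1=0, N2=0, N3=0 [inverted output], N4=0 → 0 — matches
  N1 inverted output: N1=1 [inverted output], N2=0, N3=1, N4=1 → 1 — eliminated
  N1 stuck-at-1: N1=1 [stuck-at-1], N2=0, N3=1, N4=1 → 1 — eliminated
Only N3 inverted output reproduces the observed 0.

N3 inverted output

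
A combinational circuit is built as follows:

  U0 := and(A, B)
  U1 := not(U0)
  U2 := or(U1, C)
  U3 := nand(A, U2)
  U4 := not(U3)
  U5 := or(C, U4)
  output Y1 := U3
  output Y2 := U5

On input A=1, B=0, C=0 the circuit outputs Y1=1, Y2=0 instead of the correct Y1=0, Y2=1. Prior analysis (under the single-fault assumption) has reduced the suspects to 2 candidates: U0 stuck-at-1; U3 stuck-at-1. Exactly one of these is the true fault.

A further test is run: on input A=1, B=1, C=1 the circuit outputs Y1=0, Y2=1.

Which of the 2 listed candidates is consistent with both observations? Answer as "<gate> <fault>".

U0 stuck-at-1

Evaluate each candidate on input A=1, B=1, C=1:
  U0 stuck-at-1: U0=1 [stuck-at-1], U1=0, U2=1, U3=0, U4=1, U5=1 → Y1=0, Y2=1 — matches
  U3 stuck-at-1: U0=1, U1=0, U2=1, U3=1 [stuck-at-1], U4=0, U5=1 → Y1=1, Y2=1 — eliminated
Only U0 stuck-at-1 reproduces the observed Y1=0, Y2=1.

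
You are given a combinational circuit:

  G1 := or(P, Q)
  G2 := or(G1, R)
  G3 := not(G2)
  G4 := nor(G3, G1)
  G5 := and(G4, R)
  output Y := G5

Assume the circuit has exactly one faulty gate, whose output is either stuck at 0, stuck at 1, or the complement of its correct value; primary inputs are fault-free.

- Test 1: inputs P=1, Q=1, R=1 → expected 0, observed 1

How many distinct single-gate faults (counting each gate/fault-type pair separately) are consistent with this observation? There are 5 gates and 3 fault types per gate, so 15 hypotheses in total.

Fault-free: G1=1, G2=1, G3=0, G4=0, G5=0 → 0. Observed 1.
  G1: stuck-at-0, inverted output ✓; others ✗
  G2: none of the 3 fault types match ✗
  G3: none of the 3 fault types match ✗
  G4: stuck-at-1, inverted output ✓; others ✗
  G5: stuck-at-1, inverted output ✓; others ✗
Consistent faults: {G1 stuck-at-0, G1 inverted output, G4 stuck-at-1, G4 inverted output, G5 stuck-at-1, G5 inverted output} — 6 in all.

6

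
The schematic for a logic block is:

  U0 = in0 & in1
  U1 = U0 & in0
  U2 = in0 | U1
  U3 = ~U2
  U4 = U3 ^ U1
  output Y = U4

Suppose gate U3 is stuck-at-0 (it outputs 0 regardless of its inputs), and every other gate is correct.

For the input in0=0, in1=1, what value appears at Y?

0

Propagate with U3 forced: U0=0, U1=0, U2=0, U3=0 [stuck-at-0], U4=0.
So Y = 0. (Without the fault it would be 1.)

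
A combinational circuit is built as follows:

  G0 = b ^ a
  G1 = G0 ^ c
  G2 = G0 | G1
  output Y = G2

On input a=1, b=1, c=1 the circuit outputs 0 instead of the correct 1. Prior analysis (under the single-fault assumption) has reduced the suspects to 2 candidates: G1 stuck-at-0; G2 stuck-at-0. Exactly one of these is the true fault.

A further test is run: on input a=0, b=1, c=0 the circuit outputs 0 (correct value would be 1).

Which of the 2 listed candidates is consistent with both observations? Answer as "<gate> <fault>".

G2 stuck-at-0

Evaluate each candidate on input a=0, b=1, c=0:
  G1 stuck-at-0: G0=1, G1=0 [stuck-at-0], G2=1 → 1 — eliminated
  G2 stuck-at-0: G0=1, G1=1, G2=0 [stuck-at-0] → 0 — matches
Only G2 stuck-at-0 reproduces the observed 0.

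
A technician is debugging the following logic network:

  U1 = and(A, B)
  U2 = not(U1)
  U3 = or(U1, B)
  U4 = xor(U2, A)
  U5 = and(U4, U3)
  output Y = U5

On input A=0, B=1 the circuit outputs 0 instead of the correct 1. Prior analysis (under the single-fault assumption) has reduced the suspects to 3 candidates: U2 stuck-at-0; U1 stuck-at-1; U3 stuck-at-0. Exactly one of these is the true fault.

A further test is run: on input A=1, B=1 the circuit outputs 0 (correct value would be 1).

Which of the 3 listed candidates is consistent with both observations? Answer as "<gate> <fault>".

U3 stuck-at-0

Evaluate each candidate on input A=1, B=1:
  U2 stuck-at-0: U1=1, U2=0 [stuck-at-0], U3=1, U4=1, U5=1 → 1 — eliminated
  U1 stuck-at-1: U1=1 [stuck-at-1], U2=0, U3=1, U4=1, U5=1 → 1 — eliminated
  U3 stuck-at-0: U1=1, U2=0, U3=0 [stuck-at-0], U4=1, U5=0 → 0 — matches
Only U3 stuck-at-0 reproduces the observed 0.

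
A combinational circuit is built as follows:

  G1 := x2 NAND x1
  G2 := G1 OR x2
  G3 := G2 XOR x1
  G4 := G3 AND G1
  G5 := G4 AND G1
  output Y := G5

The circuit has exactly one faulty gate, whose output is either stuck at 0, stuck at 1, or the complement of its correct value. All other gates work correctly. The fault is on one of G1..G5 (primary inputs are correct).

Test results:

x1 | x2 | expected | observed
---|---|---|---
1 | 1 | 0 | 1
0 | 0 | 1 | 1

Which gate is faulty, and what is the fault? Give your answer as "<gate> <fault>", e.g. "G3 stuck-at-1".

G5 stuck-at-1

Fault-free values for test 1 (x1=1, x2=1): G1=0, G2=1, G3=0, G4=0, G5=0, giving Y=0. Observed 1.
Test 1: faults giving observed 1 are {G5 stuck-at-1, G5 inverted output}.
Test 2 (x1=0, x2=0): fault-free G1=1, G2=1, G3=1, G4=1, G5=1 → 1; observed 1. Eliminates G5 inverted output.
Only G5 stuck-at-1 is consistent with every test.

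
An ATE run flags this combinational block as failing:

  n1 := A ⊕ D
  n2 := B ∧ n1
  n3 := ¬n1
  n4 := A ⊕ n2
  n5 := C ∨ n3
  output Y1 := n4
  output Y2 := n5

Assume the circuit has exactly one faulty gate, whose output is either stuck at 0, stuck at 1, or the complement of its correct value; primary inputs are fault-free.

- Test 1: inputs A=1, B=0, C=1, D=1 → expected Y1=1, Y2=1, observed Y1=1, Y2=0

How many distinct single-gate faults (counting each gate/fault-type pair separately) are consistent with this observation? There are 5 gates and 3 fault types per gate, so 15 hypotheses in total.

2

Fault-free: n1=0, n2=0, n3=1, n4=1, n5=1 → Y1=1, Y2=1. Observed Y1=1, Y2=0.
  n1: none of the 3 fault types match ✗
  n2: none of the 3 fault types match ✗
  n3: none of the 3 fault types match ✗
  n4: none of the 3 fault types match ✗
  n5: stuck-at-0, inverted output ✓; others ✗
Consistent faults: {n5 stuck-at-0, n5 inverted output} — 2 in all.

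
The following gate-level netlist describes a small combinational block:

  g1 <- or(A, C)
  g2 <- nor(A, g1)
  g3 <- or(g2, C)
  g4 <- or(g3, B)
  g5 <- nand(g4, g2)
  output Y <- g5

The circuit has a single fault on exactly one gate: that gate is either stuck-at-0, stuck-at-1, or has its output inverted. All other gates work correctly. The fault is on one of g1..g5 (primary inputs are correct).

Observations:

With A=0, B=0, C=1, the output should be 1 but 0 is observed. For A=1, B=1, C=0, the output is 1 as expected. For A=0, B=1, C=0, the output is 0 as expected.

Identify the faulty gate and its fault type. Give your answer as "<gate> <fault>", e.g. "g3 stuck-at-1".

g1 stuck-at-0

Fault-free values for test 1 (A=0, B=0, C=1): g1=1, g2=0, g3=1, g4=1, g5=1, giving Y=1. Observed 0.
Test 1: faults giving observed 0 are {g1 stuck-at-0, g1 inverted output, g2 stuck-at-1, g2 inverted output, g5 stuck-at-0, g5 inverted output}.
Test 2 (A=1, B=1, C=0): fault-free g1=1, g2=0, g3=0, g4=1, g5=1 → 1; observed 1. Eliminates g2 stuck-at-1, g2 inverted output, g5 stuck-at-0, g5 inverted output.
Test 3 (A=0, B=1, C=0): fault-free g1=0, g2=1, g3=1, g4=1, g5=0 → 0; observed 0. Eliminates g1 inverted output.
Only g1 stuck-at-0 is consistent with every test.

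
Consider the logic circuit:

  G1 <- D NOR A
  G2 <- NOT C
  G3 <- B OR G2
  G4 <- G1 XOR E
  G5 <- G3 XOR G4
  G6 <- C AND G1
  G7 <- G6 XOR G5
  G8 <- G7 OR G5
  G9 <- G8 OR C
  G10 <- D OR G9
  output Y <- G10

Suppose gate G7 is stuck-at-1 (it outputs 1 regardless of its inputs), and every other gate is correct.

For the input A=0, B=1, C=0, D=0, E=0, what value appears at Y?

1

Propagate with G7 forced: G1=1, G2=1, G3=1, G4=1, G5=0, G6=0, G7=1 [stuck-at-1], G8=1, G9=1, G10=1.
So Y = 1. (Without the fault it would be 0.)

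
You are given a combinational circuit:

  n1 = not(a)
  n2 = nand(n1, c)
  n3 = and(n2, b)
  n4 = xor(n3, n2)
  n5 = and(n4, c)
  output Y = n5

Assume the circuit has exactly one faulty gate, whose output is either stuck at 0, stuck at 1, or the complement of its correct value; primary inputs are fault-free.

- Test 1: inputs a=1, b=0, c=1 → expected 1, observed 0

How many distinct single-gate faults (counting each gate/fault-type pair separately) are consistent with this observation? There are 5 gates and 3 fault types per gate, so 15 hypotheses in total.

10

Fault-free: n1=0, n2=1, n3=0, n4=1, n5=1 → 1. Observed 0.
  n1: stuck-at-1, inverted output ✓; others ✗
  n2: stuck-at-0, inverted output ✓; others ✗
  n3: stuck-at-1, inverted output ✓; others ✗
  n4: stuck-at-0, inverted output ✓; others ✗
  n5: stuck-at-0, inverted output ✓; others ✗
Consistent faults: {n1 stuck-at-1, n1 inverted output, n2 stuck-at-0, n2 inverted output, n3 stuck-at-1, n3 inverted output, n4 stuck-at-0, n4 inverted output, n5 stuck-at-0, n5 inverted output} — 10 in all.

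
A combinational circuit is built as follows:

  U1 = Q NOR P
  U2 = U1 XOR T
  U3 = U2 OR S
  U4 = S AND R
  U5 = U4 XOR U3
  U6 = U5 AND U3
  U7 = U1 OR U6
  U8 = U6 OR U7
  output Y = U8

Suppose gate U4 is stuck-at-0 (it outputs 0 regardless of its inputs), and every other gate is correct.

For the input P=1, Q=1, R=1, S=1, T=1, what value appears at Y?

1

Propagate with U4 forced: U1=0, U2=1, U3=1, U4=0 [stuck-at-0], U5=1, U6=1, U7=1, U8=1.
So Y = 1. (Without the fault it would be 0.)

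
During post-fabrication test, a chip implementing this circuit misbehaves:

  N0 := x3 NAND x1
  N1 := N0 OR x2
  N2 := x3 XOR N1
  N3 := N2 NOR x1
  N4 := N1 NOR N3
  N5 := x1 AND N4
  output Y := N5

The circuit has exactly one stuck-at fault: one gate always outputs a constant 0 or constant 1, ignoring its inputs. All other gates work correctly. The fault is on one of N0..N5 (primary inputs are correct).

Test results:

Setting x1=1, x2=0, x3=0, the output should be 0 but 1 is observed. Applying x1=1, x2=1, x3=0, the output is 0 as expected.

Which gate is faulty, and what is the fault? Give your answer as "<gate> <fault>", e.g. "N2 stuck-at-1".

Fault-free values for test 1 (x1=1, x2=0, x3=0): N0=1, N1=1, N2=1, N3=0, N4=0, N5=0, giving Y=0. Observed 1.
Test 1: faults giving observed 1 are {N0 stuck-at-0, N1 stuck-at-0, N4 stuck-at-1, N5 stuck-at-1}.
Test 2 (x1=1, x2=1, x3=0): fault-free N0=1, N1=1, N2=1, N3=0, N4=0, N5=0 → 0; observed 0. Eliminates N1 stuck-at-0, N4 stuck-at-1, N5 stuck-at-1.
Only N0 stuck-at-0 is consistent with every test.

N0 stuck-at-0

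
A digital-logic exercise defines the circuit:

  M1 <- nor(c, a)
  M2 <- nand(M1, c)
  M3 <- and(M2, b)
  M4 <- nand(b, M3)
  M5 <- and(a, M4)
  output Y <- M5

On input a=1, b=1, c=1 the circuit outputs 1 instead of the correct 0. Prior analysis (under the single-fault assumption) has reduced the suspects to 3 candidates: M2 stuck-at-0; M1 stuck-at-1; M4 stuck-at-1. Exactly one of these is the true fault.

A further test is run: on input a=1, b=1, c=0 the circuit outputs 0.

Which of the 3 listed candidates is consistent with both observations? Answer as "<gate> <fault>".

Evaluate each candidate on input a=1, b=1, c=0:
  M2 stuck-at-0: M1=0, M2=0 [stuck-at-0], M3=0, M4=1, M5=1 → 1 — eliminated
  M1 stuck-at-1: M1=1 [stuck-at-1], M2=1, M3=1, M4=0, M5=0 → 0 — matches
  M4 stuck-at-1: M1=0, M2=1, M3=1, M4=1 [stuck-at-1], M5=1 → 1 — eliminated
Only M1 stuck-at-1 reproduces the observed 0.

M1 stuck-at-1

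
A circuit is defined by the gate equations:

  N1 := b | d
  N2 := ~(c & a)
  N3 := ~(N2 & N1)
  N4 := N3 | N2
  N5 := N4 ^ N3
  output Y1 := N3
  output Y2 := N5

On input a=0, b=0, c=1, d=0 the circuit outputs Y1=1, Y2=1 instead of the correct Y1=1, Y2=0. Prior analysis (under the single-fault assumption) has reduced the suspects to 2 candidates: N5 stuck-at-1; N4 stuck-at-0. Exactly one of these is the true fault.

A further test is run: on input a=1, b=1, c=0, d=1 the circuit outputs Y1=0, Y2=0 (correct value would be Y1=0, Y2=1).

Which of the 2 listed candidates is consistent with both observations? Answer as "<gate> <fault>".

N4 stuck-at-0

Evaluate each candidate on input a=1, b=1, c=0, d=1:
  N5 stuck-at-1: N1=1, N2=1, N3=0, N4=1, N5=1 [stuck-at-1] → Y1=0, Y2=1 — eliminated
  N4 stuck-at-0: N1=1, N2=1, N3=0, N4=0 [stuck-at-0], N5=0 → Y1=0, Y2=0 — matches
Only N4 stuck-at-0 reproduces the observed Y1=0, Y2=0.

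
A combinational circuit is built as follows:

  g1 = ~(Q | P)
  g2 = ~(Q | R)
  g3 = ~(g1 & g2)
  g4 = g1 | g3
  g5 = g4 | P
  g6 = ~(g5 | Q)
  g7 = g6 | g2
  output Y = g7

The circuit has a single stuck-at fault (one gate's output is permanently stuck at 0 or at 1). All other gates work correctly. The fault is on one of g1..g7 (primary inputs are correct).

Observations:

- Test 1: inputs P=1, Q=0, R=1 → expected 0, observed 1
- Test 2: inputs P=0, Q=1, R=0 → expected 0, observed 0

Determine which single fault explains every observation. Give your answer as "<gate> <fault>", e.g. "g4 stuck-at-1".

Fault-free values for test 1 (P=1, Q=0, R=1): g1=0, g2=0, g3=1, g4=1, g5=1, g6=0, g7=0, giving Y=0. Observed 1.
Test 1: faults giving observed 1 are {g2 stuck-at-1, g5 stuck-at-0, g6 stuck-at-1, g7 stuck-at-1}.
Test 2 (P=0, Q=1, R=0): fault-free g1=0, g2=0, g3=1, g4=1, g5=1, g6=0, g7=0 → 0; observed 0. Eliminates g2 stuck-at-1, g6 stuck-at-1, g7 stuck-at-1.
Only g5 stuck-at-0 is consistent with every test.

g5 stuck-at-0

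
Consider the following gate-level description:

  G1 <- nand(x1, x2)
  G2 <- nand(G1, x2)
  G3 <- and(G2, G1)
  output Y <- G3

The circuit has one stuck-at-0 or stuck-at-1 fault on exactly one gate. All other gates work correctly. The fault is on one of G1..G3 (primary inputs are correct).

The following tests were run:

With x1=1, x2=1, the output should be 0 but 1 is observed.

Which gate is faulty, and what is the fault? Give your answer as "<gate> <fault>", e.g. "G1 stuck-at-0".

G3 stuck-at-1

Fault-free values for test 1 (x1=1, x2=1): G1=0, G2=1, G3=0, giving Y=0. Observed 1.
Test 1: faults giving observed 1 are {G3 stuck-at-1}.
Only G3 stuck-at-1 is consistent with every test.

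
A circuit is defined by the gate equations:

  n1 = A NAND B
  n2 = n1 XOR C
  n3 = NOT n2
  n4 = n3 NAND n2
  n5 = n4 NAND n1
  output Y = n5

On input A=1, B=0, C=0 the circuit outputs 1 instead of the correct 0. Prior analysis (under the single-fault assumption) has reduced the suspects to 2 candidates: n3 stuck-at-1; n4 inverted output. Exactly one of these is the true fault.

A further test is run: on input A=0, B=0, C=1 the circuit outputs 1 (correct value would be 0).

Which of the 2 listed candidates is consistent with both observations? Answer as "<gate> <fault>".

n4 inverted output

Evaluate each candidate on input A=0, B=0, C=1:
  n3 stuck-at-1: n1=1, n2=0, n3=1 [stuck-at-1], n4=1, n5=0 → 0 — eliminated
  n4 inverted output: n1=1, n2=0, n3=1, n4=0 [inverted output], n5=1 → 1 — matches
Only n4 inverted output reproduces the observed 1.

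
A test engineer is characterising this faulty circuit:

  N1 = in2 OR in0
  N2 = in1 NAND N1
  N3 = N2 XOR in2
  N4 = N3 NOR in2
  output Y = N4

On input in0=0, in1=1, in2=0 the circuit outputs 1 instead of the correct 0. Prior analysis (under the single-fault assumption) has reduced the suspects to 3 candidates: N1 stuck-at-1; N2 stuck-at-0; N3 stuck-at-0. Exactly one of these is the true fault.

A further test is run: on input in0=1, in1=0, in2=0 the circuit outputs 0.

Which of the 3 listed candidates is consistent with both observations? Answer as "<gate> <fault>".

N1 stuck-at-1

Evaluate each candidate on input in0=1, in1=0, in2=0:
  N1 stuck-at-1: N1=1 [stuck-at-1], N2=1, N3=1, N4=0 → 0 — matches
  N2 stuck-at-0: N1=1, N2=0 [stuck-at-0], N3=0, N4=1 → 1 — eliminated
  N3 stuck-at-0: N1=1, N2=1, N3=0 [stuck-at-0], N4=1 → 1 — eliminated
Only N1 stuck-at-1 reproduces the observed 0.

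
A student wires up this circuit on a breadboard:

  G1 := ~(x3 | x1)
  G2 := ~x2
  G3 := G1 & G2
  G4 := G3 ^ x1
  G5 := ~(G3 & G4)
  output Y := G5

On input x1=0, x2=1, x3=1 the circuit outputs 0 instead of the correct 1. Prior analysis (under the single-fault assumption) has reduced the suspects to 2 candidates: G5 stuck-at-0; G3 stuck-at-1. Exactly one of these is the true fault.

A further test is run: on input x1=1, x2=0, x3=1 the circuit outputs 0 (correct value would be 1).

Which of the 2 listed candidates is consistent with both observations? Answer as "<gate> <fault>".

G5 stuck-at-0

Evaluate each candidate on input x1=1, x2=0, x3=1:
  G5 stuck-at-0: G1=0, G2=1, G3=0, G4=1, G5=0 [stuck-at-0] → 0 — matches
  G3 stuck-at-1: G1=0, G2=1, G3=1 [stuck-at-1], G4=0, G5=1 → 1 — eliminated
Only G5 stuck-at-0 reproduces the observed 0.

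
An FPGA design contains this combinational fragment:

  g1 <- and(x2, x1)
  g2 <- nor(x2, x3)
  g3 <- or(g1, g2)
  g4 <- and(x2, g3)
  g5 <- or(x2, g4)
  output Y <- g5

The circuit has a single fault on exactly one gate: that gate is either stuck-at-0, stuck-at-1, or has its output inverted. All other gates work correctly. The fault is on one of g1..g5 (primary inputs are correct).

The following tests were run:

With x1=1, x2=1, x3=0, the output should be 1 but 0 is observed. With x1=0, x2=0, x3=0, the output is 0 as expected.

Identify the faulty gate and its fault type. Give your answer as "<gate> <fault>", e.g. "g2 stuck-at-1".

Fault-free values for test 1 (x1=1, x2=1, x3=0): g1=1, g2=0, g3=1, g4=1, g5=1, giving Y=1. Observed 0.
Test 1: faults giving observed 0 are {g5 stuck-at-0, g5 inverted output}.
Test 2 (x1=0, x2=0, x3=0): fault-free g1=0, g2=1, g3=1, g4=0, g5=0 → 0; observed 0. Eliminates g5 inverted output.
Only g5 stuck-at-0 is consistent with every test.

g5 stuck-at-0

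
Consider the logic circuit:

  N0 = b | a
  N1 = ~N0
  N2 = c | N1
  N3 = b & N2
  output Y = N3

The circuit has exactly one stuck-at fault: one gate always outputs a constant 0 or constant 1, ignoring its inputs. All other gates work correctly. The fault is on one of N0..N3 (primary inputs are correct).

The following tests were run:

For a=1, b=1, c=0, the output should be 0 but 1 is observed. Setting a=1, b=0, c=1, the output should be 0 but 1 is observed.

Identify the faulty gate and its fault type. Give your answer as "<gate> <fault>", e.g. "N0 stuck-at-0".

N3 stuck-at-1

Fault-free values for test 1 (a=1, b=1, c=0): N0=1, N1=0, N2=0, N3=0, giving Y=0. Observed 1.
Test 1: faults giving observed 1 are {N0 stuck-at-0, N1 stuck-at-1, N2 stuck-at-1, N3 stuck-at-1}.
Test 2 (a=1, b=0, c=1): fault-free N0=1, N1=0, N2=1, N3=0 → 0; observed 1. Eliminates N0 stuck-at-0, N1 stuck-at-1, N2 stuck-at-1.
Only N3 stuck-at-1 is consistent with every test.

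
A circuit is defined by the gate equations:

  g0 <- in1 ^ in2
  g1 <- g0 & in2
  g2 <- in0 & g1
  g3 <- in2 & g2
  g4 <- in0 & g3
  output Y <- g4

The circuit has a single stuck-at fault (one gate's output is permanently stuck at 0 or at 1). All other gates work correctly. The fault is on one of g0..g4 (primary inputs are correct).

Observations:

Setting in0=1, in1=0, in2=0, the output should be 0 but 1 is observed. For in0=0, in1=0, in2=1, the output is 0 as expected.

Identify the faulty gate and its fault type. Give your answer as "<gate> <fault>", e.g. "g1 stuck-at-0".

g3 stuck-at-1

Fault-free values for test 1 (in0=1, in1=0, in2=0): g0=0, g1=0, g2=0, g3=0, g4=0, giving Y=0. Observed 1.
Test 1: faults giving observed 1 are {g3 stuck-at-1, g4 stuck-at-1}.
Test 2 (in0=0, in1=0, in2=1): fault-free g0=1, g1=1, g2=0, g3=0, g4=0 → 0; observed 0. Eliminates g4 stuck-at-1.
Only g3 stuck-at-1 is consistent with every test.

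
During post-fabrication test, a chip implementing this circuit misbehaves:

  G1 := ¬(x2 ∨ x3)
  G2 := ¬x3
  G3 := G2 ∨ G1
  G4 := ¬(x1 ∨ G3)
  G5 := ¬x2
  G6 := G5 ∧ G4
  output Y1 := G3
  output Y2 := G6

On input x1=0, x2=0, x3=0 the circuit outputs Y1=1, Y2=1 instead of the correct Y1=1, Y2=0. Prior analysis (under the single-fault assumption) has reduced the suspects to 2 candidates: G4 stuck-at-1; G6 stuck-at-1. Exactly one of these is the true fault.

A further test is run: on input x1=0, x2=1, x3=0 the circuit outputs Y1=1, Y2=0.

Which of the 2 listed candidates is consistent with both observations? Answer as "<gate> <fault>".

G4 stuck-at-1

Evaluate each candidate on input x1=0, x2=1, x3=0:
  G4 stuck-at-1: G1=0, G2=1, G3=1, G4=1 [stuck-at-1], G5=0, G6=0 → Y1=1, Y2=0 — matches
  G6 stuck-at-1: G1=0, G2=1, G3=1, G4=0, G5=0, G6=1 [stuck-at-1] → Y1=1, Y2=1 — eliminated
Only G4 stuck-at-1 reproduces the observed Y1=1, Y2=0.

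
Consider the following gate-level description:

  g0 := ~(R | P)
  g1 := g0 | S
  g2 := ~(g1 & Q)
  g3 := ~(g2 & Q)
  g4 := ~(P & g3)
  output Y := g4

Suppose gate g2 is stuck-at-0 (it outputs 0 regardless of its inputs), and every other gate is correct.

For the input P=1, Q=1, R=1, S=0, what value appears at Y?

0

Propagate with g2 forced: g0=0, g1=0, g2=0 [stuck-at-0], g3=1, g4=0.
So Y = 0. (Without the fault it would be 1.)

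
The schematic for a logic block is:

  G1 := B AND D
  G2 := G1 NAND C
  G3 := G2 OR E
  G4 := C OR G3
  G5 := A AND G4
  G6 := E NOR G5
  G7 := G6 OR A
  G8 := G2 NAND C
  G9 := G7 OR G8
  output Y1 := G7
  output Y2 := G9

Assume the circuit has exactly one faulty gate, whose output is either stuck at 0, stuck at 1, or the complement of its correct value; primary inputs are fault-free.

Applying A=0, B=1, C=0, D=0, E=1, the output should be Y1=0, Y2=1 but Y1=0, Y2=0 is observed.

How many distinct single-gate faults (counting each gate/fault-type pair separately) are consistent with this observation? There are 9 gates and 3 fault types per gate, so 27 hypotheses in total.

Fault-free: G1=0, G2=1, G3=1, G4=1, G5=0, G6=0, G7=0, G8=1, G9=1 → Y1=0, Y2=1. Observed Y1=0, Y2=0.
  G1: none of the 3 fault types match ✗
  G2: none of the 3 fault types match ✗
  G3: none of the 3 fault types match ✗
  G4: none of the 3 fault types match ✗
  G5: none of the 3 fault types match ✗
  G6: none of the 3 fault types match ✗
  G7: none of the 3 fault types match ✗
  G8: stuck-at-0, inverted output ✓; others ✗
  G9: stuck-at-0, inverted output ✓; others ✗
Consistent faults: {G8 stuck-at-0, G8 inverted output, G9 stuck-at-0, G9 inverted output} — 4 in all.

4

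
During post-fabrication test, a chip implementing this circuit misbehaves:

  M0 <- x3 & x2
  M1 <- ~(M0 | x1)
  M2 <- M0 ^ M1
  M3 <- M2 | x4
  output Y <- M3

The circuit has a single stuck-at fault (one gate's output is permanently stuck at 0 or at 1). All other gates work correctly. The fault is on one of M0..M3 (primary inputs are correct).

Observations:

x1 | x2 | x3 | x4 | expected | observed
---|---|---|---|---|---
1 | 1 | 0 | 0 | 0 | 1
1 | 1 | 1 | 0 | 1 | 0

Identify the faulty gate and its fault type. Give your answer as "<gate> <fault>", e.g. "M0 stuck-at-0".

M1 stuck-at-1

Fault-free values for test 1 (x1=1, x2=1, x3=0, x4=0): M0=0, M1=0, M2=0, M3=0, giving Y=0. Observed 1.
Test 1: faults giving observed 1 are {M0 stuck-at-1, M1 stuck-at-1, M2 stuck-at-1, M3 stuck-at-1}.
Test 2 (x1=1, x2=1, x3=1, x4=0): fault-free M0=1, M1=0, M2=1, M3=1 → 1; observed 0. Eliminates M0 stuck-at-1, M2 stuck-at-1, M3 stuck-at-1.
Only M1 stuck-at-1 is consistent with every test.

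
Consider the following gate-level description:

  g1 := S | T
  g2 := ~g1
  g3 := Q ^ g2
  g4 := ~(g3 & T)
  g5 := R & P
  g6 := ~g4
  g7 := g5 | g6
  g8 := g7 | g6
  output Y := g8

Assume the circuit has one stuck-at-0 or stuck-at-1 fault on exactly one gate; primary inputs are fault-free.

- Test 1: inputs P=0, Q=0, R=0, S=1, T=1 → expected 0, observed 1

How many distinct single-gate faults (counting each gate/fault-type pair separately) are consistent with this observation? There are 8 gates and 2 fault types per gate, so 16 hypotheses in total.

Fault-free: g1=1, g2=0, g3=0, g4=1, g5=0, g6=0, g7=0, g8=0 → 0. Observed 1.
  g1: stuck-at-0 ✓; others ✗
  g2: stuck-at-1 ✓; others ✗
  g3: stuck-at-1 ✓; others ✗
  g4: stuck-at-0 ✓; others ✗
  g5: stuck-at-1 ✓; others ✗
  g6: stuck-at-1 ✓; others ✗
  g7: stuck-at-1 ✓; others ✗
  g8: stuck-at-1 ✓; others ✗
Consistent faults: {g1 stuck-at-0, g2 stuck-at-1, g3 stuck-at-1, g4 stuck-at-0, g5 stuck-at-1, g6 stuck-at-1, g7 stuck-at-1, g8 stuck-at-1} — 8 in all.

8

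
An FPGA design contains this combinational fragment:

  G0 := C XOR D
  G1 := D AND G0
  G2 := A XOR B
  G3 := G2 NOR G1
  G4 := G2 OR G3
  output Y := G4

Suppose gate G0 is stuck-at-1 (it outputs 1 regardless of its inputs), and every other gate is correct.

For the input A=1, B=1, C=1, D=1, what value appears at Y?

Propagate with G0 forced: G0=1 [stuck-at-1], G1=1, G2=0, G3=0, G4=0.
So Y = 0. (Without the fault it would be 1.)

0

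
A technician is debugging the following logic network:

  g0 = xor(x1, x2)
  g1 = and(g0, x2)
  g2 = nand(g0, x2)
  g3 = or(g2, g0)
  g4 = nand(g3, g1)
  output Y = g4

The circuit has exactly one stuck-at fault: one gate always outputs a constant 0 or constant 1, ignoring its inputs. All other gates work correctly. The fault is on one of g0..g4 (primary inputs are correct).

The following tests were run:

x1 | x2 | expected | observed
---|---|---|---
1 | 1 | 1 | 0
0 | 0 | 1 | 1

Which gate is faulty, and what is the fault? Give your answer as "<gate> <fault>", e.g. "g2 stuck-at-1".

Fault-free values for test 1 (x1=1, x2=1): g0=0, g1=0, g2=1, g3=1, g4=1, giving Y=1. Observed 0.
Test 1: faults giving observed 0 are {g0 stuck-at-1, g1 stuck-at-1, g4 stuck-at-0}.
Test 2 (x1=0, x2=0): fault-free g0=0, g1=0, g2=1, g3=1, g4=1 → 1; observed 1. Eliminates g1 stuck-at-1, g4 stuck-at-0.
Only g0 stuck-at-1 is consistent with every test.

g0 stuck-at-1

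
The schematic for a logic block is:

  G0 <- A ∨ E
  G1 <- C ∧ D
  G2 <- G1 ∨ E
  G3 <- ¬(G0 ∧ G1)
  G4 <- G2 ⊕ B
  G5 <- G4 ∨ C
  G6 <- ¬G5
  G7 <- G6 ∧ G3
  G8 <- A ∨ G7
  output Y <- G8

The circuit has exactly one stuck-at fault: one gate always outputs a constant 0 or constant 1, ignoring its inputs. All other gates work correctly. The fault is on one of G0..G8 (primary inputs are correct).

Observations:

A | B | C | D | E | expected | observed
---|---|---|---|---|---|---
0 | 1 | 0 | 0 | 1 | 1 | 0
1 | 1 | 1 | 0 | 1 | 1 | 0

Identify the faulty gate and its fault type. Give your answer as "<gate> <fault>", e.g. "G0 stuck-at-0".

G8 stuck-at-0

Fault-free values for test 1 (A=0, B=1, C=0, D=0, E=1): G0=1, G1=0, G2=1, G3=1, G4=0, G5=0, G6=1, G7=1, G8=1, giving Y=1. Observed 0.
Test 1: faults giving observed 0 are {G1 stuck-at-1, G2 stuck-at-0, G3 stuck-at-0, G4 stuck-at-1, G5 stuck-at-1, G6 stuck-at-0, G7 stuck-at-0, G8 stuck-at-0}.
Test 2 (A=1, B=1, C=1, D=0, E=1): fault-free G0=1, G1=0, G2=1, G3=1, G4=0, G5=1, G6=0, G7=0, G8=1 → 1; observed 0. Eliminates G1 stuck-at-1, G2 stuck-at-0, G3 stuck-at-0, G4 stuck-at-1, G5 stuck-at-1, G6 stuck-at-0, G7 stuck-at-0.
Only G8 stuck-at-0 is consistent with every test.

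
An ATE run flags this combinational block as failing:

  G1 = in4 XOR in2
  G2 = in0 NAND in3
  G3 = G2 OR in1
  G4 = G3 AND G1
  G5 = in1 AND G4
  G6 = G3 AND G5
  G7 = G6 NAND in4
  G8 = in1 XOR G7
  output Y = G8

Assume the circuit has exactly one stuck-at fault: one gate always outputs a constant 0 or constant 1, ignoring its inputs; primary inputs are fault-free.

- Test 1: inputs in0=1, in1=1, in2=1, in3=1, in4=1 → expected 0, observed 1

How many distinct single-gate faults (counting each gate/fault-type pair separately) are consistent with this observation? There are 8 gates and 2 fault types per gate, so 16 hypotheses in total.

Fault-free: G1=0, G2=0, G3=1, G4=0, G5=0, G6=0, G7=1, G8=0 → 0. Observed 1.
  G1: stuck-at-1 ✓; others ✗
  G2: none of the 2 fault types match ✗
  G3: none of the 2 fault types match ✗
  G4: stuck-at-1 ✓; others ✗
  G5: stuck-at-1 ✓; others ✗
  G6: stuck-at-1 ✓; others ✗
  G7: stuck-at-0 ✓; others ✗
  G8: stuck-at-1 ✓; others ✗
Consistent faults: {G1 stuck-at-1, G4 stuck-at-1, G5 stuck-at-1, G6 stuck-at-1, G7 stuck-at-0, G8 stuck-at-1} — 6 in all.

6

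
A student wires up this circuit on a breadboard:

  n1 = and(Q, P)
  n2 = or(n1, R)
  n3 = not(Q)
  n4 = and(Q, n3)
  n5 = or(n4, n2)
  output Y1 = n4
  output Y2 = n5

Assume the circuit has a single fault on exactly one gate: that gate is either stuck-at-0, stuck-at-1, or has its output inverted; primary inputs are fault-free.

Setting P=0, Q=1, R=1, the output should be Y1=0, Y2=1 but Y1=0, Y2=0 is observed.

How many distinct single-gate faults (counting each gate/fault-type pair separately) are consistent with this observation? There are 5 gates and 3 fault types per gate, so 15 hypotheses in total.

Fault-free: n1=0, n2=1, n3=0, n4=0, n5=1 → Y1=0, Y2=1. Observed Y1=0, Y2=0.
  n1: none of the 3 fault types match ✗
  n2: stuck-at-0, inverted output ✓; others ✗
  n3: none of the 3 fault types match ✗
  n4: none of the 3 fault types match ✗
  n5: stuck-at-0, inverted output ✓; others ✗
Consistent faults: {n2 stuck-at-0, n2 inverted output, n5 stuck-at-0, n5 inverted output} — 4 in all.

4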